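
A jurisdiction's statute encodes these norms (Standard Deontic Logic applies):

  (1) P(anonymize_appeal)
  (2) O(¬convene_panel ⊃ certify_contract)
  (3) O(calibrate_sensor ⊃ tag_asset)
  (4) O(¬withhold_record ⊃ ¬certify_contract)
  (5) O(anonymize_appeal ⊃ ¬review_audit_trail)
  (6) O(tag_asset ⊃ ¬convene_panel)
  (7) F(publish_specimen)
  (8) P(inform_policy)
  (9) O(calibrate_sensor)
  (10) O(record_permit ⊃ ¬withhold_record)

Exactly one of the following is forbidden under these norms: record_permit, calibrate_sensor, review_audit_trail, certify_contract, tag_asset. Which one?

record_permit

Premise 9 states O(calibrate_sensor) outright.
Applying K to premise 3 (O(calibrate_sensor ⊃ tag_asset)) and O(calibrate_sensor) yields O(tag_asset).
Premise 6 is O(tag_asset ⊃ ¬convene_panel); since O(tag_asset), deontic closure gives O(¬convene_panel).
From O(¬convene_panel) and premise 2, O(¬convene_panel ⊃ certify_contract), we obtain O(certify_contract).
The contrapositive of premise 4 (O(¬withhold_record ⊃ ¬certify_contract)) is O(certify_contract ⊃ withhold_record), and O(certify_contract) is already established, so O(withhold_record).
Premise 10 is O(record_permit ⊃ ¬withhold_record); contrapositively O(withhold_record ⊃ ¬record_permit). Since O(withhold_record) holds, K gives O(¬record_permit).
So O(¬record_permit) holds, i.e. record_permit is forbidden. None of the other listed options is forbidden under the premises.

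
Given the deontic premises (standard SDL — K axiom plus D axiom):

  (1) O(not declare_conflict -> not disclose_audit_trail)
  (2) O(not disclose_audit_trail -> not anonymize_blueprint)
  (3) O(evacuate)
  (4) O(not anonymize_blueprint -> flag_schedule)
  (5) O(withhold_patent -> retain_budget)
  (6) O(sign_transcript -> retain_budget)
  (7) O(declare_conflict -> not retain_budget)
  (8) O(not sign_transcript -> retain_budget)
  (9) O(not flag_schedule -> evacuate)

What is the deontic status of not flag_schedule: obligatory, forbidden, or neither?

Forbidden

Premises 8 and 6 are O(not sign_transcript -> retain_budget) and O(sign_transcript -> retain_budget); every ideal world satisfies not sign_transcript or sign_transcript, so in either case retain_budget holds — hence O(retain_budget).
Premise 7, O(declare_conflict -> not retain_budget), contraposes to O(retain_budget -> not declare_conflict); with O(retain_budget) we get O(not declare_conflict).
From O(not declare_conflict) and premise 1, O(not declare_conflict -> not disclose_audit_trail), we obtain O(not disclose_audit_trail).
Applying K to premise 2 (O(not disclose_audit_trail -> not anonymize_blueprint)) and O(not disclose_audit_trail) yields O(not anonymize_blueprint).
With premise 4, O(not anonymize_blueprint -> flag_schedule), the K-axiom yields O(flag_schedule).
Premises 3, 5, 9 do not contribute to this derivation.
Thus O(flag_schedule), which is F(not flag_schedule): not flag_schedule is forbidden.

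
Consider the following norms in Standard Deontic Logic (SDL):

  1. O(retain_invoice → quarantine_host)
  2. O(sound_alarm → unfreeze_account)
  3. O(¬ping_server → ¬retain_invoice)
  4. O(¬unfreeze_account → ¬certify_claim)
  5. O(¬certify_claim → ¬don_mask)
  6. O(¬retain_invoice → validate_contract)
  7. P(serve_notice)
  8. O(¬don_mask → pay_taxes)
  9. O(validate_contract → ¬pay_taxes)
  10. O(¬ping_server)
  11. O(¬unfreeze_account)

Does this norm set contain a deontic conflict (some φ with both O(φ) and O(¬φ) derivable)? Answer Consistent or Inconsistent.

Inconsistent

Premise 10 states O(¬ping_server) outright.
With premise 3, O(¬ping_server → ¬retain_invoice), the K-axiom yields O(¬retain_invoice).
From O(¬retain_invoice) and premise 6, O(¬retain_invoice → validate_contract), we obtain O(validate_contract).
With premise 9, O(validate_contract → ¬pay_taxes), the K-axiom yields O(¬pay_taxes).
The contrapositive of premise 8 (O(¬don_mask → pay_taxes)) is O(¬pay_taxes → don_mask), and O(¬pay_taxes) is already established, so O(don_mask).
Premise 5, O(¬certify_claim → ¬don_mask), contraposes to O(don_mask → certify_claim); with O(don_mask) we get O(certify_claim).
Premise 4, O(¬unfreeze_account → ¬certify_claim), contraposes to O(certify_claim → unfreeze_account); with O(certify_claim) we get O(unfreeze_account).
But premise 11 directly asserts O(¬unfreeze_account).
We now have both O(unfreeze_account) and O(¬unfreeze_account) — unfreeze_account is simultaneously obligatory and forbidden, violating the D-axiom.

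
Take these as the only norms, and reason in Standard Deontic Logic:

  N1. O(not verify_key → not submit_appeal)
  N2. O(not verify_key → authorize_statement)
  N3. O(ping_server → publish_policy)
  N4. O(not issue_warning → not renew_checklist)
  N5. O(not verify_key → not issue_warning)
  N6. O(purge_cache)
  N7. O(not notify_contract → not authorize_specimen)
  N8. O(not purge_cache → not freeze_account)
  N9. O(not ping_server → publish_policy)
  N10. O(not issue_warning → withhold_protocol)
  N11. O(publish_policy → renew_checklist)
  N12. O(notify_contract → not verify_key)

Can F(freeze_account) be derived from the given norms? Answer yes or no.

Premise 8 is O(not purge_cache → not freeze_account), but O(not purge_cache) is not derivable from the premises, so it does not yield O(not freeze_account).
No other premise forces O(not freeze_account). An ideal world satisfying every premise can still have freeze_account true, so F(freeze_account) is not derivable.

No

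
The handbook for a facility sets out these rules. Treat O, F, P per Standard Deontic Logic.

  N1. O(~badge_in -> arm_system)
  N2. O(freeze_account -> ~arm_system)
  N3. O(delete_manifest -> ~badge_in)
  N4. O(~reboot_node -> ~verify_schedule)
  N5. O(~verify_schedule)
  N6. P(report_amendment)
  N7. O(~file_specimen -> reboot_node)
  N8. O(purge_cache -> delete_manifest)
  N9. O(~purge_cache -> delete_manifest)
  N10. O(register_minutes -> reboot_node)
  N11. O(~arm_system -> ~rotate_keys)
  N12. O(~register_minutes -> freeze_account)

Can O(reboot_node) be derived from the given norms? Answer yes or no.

Premises 8 and 9 are O(purge_cache -> delete_manifest) and O(~purge_cache -> delete_manifest); every ideal world satisfies purge_cache or ~purge_cache, so in either case delete_manifest holds — hence O(delete_manifest).
Applying K to premise 3 (O(delete_manifest -> ~badge_in)) and O(delete_manifest) yields O(~badge_in).
Premise 1 is O(~badge_in -> arm_system); since O(~badge_in), deontic closure gives O(arm_system).
Premise 2, O(freeze_account -> ~arm_system), contraposes to O(arm_system -> ~freeze_account); with O(arm_system) we get O(~freeze_account).
Premise 12, O(~register_minutes -> freeze_account), contraposes to O(~freeze_account -> register_minutes); with O(~freeze_account) we get O(register_minutes).
Applying K to premise 10 (O(register_minutes -> reboot_node)) and O(register_minutes) yields O(reboot_node).
Premises 4, 5, 6, 7, 11 do not contribute to this derivation.
So O(reboot_node) follows.

Yes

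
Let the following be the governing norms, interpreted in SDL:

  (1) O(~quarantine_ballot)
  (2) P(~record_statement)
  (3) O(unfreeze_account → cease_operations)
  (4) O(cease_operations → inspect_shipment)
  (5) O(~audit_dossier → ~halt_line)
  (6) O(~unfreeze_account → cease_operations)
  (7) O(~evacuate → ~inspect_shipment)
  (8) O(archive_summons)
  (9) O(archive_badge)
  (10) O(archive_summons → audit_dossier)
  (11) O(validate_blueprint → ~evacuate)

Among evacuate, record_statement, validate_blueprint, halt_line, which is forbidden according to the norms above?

validate_blueprint

By case analysis on unfreeze_account: premise 3 gives O(unfreeze_account → cease_operations) and premise 6 gives O(~unfreeze_account → cease_operations), so O(cease_operations) either way.
Applying K to premise 4 (O(cease_operations → inspect_shipment)) and O(cease_operations) yields O(inspect_shipment).
Premise 7 is O(~evacuate → ~inspect_shipment); contrapositively O(inspect_shipment → evacuate). Since O(inspect_shipment) holds, K gives O(evacuate).
Premise 11 is O(validate_blueprint → ~evacuate); contrapositively O(evacuate → ~validate_blueprint). Since O(evacuate) holds, K gives O(~validate_blueprint).
So O(~validate_blueprint) holds, i.e. validate_blueprint is forbidden. None of the other listed options is forbidden under the premises.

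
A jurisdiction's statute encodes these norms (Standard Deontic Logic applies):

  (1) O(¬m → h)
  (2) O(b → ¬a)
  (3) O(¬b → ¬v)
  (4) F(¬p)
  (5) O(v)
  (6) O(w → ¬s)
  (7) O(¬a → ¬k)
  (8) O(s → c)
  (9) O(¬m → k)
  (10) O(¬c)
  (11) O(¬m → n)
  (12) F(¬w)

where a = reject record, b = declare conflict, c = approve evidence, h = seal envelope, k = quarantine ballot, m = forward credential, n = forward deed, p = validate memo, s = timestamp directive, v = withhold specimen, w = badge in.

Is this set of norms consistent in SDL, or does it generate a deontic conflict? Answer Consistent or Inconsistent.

Premise 8 is O(s → c), but O(s) is not derivable from the premises, so it does not yield O(c).
So O(c) is not derivable, and the apparent clash with O(¬c) does not arise.
A world satisfying every obligation exists (e.g. a=false, b=true, c=false, h=false, k=false, m=true, n=false, p=true, s=false, v=true, w=true); no atom is both obligatory and forbidden, so the set is consistent.

Consistent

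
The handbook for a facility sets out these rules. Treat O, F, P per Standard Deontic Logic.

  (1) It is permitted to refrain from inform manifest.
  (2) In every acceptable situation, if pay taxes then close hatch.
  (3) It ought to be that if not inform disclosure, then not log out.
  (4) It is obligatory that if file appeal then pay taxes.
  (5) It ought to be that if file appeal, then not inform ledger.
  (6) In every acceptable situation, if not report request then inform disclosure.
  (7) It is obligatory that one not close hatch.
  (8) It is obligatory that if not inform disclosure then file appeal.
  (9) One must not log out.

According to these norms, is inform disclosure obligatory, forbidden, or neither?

From premise 7 we have O(¬close_hatch).
Premise 2, O(pay_taxes → close_hatch), contraposes to O(¬close_hatch → ¬pay_taxes); with O(¬close_hatch) we get O(¬pay_taxes).
Premise 4, O(file_appeal → pay_taxes), contraposes to O(¬pay_taxes → ¬file_appeal); with O(¬pay_taxes) we get O(¬file_appeal).
Premise 8, O(¬inform_disclosure → file_appeal), contraposes to O(¬file_appeal → inform_disclosure); with O(¬file_appeal) we get O(inform_disclosure).
Premises 1, 3, 5, 6, 9 do not contribute to this derivation.
Hence inform_disclosure is obligatory.

Obligatory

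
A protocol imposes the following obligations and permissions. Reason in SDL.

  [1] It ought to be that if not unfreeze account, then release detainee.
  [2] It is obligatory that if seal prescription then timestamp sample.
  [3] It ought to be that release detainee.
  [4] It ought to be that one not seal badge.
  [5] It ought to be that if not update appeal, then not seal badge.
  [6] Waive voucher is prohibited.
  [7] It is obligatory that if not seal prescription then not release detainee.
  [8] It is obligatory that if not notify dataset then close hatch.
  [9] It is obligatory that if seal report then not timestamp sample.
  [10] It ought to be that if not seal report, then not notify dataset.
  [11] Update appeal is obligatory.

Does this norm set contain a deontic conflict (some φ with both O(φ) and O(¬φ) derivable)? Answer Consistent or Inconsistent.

Consistent

Premise 5 is O(¬update_appeal → ¬seal_badge); even if O(¬seal_badge) held, inferring O(¬update_appeal) would be affirming the consequent — invalid.
So O(¬update_appeal) is not derivable, and the apparent clash with O(update_appeal) does not arise.
A world satisfying every obligation exists (e.g. close_hatch=true, notify_dataset=false, release_detainee=true, seal_badge=false, seal_prescription=true, seal_report=false, timestamp_sample=true, unfreeze_account=false, update_appeal=true, waive_voucher=false); no atom is both obligatory and forbidden, so the set is consistent.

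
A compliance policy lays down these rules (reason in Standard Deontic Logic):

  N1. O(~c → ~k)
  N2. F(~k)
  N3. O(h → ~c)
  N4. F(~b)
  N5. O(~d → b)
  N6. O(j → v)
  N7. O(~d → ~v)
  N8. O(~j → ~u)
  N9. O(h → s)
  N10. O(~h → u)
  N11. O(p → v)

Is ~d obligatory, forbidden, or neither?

Premise 2 is F(~k), i.e. O(k).
The contrapositive of premise 1 (O(~c → ~k)) is O(k → c), and O(k) is already established, so O(c).
Premise 3, O(h → ~c), contraposes to O(c → ~h); with O(c) we get O(~h).
With premise 10, O(~h → u), the K-axiom yields O(u).
The contrapositive of premise 8 (O(~j → ~u)) is O(u → j), and O(u) is already established, so O(j).
With premise 6, O(j → v), the K-axiom yields O(v).
The contrapositive of premise 7 (O(~d → ~v)) is O(v → d), and O(v) is already established, so O(d).
Premises 4, 5, 9, 11 do not contribute to this derivation.
Thus O(d), which is F(~d): ~d is forbidden.

Forbidden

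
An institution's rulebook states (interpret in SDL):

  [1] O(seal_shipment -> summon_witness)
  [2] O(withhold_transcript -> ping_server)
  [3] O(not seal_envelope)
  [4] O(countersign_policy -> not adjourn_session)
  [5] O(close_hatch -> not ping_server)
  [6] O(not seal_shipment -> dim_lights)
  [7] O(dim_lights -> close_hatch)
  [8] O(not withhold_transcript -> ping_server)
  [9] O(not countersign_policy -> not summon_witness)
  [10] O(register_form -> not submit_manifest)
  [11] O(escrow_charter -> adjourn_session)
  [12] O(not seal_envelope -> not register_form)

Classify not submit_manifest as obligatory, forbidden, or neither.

Neither

Premise 10 is O(register_form -> not submit_manifest), but O(register_form) is not derivable from the premises, so it does not yield O(not submit_manifest).
No premise or chain of K-axiom applications forces O(not submit_manifest), and none forces O(submit_manifest). So not submit_manifest is neither obligatory nor forbidden under these norms.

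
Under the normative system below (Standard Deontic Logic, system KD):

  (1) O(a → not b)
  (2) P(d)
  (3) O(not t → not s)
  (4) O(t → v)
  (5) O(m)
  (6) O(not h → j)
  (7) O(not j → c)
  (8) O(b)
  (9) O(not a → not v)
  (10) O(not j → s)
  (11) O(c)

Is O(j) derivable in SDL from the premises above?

Yes

Premise 8 gives O(b).
The contrapositive of premise 1 (O(a → not b)) is O(b → not a), and O(b) is already established, so O(not a).
Premise 9 is O(not a → not v); since O(not a), deontic closure gives O(not v).
Premise 4, O(t → v), contraposes to O(not v → not t); with O(not v) we get O(not t).
With premise 3, O(not t → not s), the K-axiom yields O(not s).
Premise 10 is O(not j → s); contrapositively O(not s → j). Since O(not s) holds, K gives O(j).
Premises 2, 5, 6, 7, 11 do not contribute to this derivation.
So O(j) follows.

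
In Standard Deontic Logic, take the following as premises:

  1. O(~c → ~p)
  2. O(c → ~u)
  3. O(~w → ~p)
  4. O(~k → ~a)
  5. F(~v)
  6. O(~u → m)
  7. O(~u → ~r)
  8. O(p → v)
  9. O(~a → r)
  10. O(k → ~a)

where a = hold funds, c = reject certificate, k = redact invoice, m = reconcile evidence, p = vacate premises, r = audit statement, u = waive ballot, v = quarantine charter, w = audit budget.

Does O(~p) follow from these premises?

Yes

Premises 10 and 4 cover both cases: O(k → ~a) and O(~k → ~a). Since k ∨ ~k is a tautology, O(~a) follows.
With premise 9, O(~a → r), the K-axiom yields O(r).
Premise 7 is O(~u → ~r); contrapositively O(r → u). Since O(r) holds, K gives O(u).
The contrapositive of premise 2 (O(c → ~u)) is O(u → ~c), and O(u) is already established, so O(~c).
Premise 1 is O(~c → ~p); since O(~c), deontic closure gives O(~p).
Premises 3, 5, 6, 8 do not contribute to this derivation.
So O(~p) follows.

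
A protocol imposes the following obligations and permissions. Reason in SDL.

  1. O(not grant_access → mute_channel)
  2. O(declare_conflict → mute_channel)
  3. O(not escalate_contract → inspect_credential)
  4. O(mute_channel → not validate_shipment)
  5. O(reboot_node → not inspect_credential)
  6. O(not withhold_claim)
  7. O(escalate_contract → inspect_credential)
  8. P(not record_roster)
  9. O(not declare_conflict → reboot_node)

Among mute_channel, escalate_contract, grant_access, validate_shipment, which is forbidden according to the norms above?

validate_shipment

By case analysis on escalate_contract: premise 7 gives O(escalate_contract → inspect_credential) and premise 3 gives O(not escalate_contract → inspect_credential), so O(inspect_credential) either way.
The contrapositive of premise 5 (O(reboot_node → not inspect_credential)) is O(inspect_credential → not reboot_node), and O(inspect_credential) is already established, so O(not reboot_node).
Premise 9, O(not declare_conflict → reboot_node), contraposes to O(not reboot_node → declare_conflict); with O(not reboot_node) we get O(declare_conflict).
Premise 2 is O(declare_conflict → mute_channel); since O(declare_conflict), deontic closure gives O(mute_channel).
Premise 4 is O(mute_channel → not validate_shipment); since O(mute_channel), deontic closure gives O(not validate_shipment).
So O(not validate_shipment) holds, i.e. validate_shipment is forbidden. None of the other listed options is forbidden under the premises.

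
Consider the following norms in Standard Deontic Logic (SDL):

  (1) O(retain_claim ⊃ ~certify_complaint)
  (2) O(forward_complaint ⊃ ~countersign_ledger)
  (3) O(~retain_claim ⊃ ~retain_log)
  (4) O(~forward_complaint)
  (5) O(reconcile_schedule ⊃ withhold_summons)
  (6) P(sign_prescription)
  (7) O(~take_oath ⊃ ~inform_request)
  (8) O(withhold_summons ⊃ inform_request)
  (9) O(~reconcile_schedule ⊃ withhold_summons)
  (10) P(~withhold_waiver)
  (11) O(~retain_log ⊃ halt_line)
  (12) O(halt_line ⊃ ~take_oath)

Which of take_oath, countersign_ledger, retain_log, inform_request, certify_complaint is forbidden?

certify_complaint

Premises 9 and 5 are O(~reconcile_schedule ⊃ withhold_summons) and O(reconcile_schedule ⊃ withhold_summons); every ideal world satisfies ~reconcile_schedule or reconcile_schedule, so in either case withhold_summons holds — hence O(withhold_summons).
Premise 8 is O(withhold_summons ⊃ inform_request); since O(withhold_summons), deontic closure gives O(inform_request).
Premise 7, O(~take_oath ⊃ ~inform_request), contraposes to O(inform_request ⊃ take_oath); with O(inform_request) we get O(take_oath).
The contrapositive of premise 12 (O(halt_line ⊃ ~take_oath)) is O(take_oath ⊃ ~halt_line), and O(take_oath) is already established, so O(~halt_line).
Premise 11 is O(~retain_log ⊃ halt_line); contrapositively O(~halt_line ⊃ retain_log). Since O(~halt_line) holds, K gives O(retain_log).
Premise 3 is O(~retain_claim ⊃ ~retain_log); contrapositively O(retain_log ⊃ retain_claim). Since O(retain_log) holds, K gives O(retain_claim).
Premise 1 is O(retain_claim ⊃ ~certify_complaint); since O(retain_claim), deontic closure gives O(~certify_complaint).
So O(~certify_complaint) holds, i.e. certify_complaint is forbidden. None of the other listed options is forbidden under the premises.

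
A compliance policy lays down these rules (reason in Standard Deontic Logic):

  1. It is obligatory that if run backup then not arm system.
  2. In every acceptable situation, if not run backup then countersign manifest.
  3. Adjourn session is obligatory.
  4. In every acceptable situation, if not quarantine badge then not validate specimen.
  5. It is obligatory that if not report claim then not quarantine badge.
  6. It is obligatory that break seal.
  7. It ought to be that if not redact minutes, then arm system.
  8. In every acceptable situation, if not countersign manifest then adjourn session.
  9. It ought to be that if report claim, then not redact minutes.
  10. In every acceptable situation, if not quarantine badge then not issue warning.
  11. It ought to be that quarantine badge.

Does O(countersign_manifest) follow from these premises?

From premise 11 we have O(quarantine_badge).
The contrapositive of premise 5 (O(¬report_claim → ¬quarantine_badge)) is O(quarantine_badge → report_claim), and O(quarantine_badge) is already established, so O(report_claim).
Premise 9 is O(report_claim → ¬redact_minutes); since O(report_claim), deontic closure gives O(¬redact_minutes).
Premise 7 is O(¬redact_minutes → arm_system); since O(¬redact_minutes), deontic closure gives O(arm_system).
The contrapositive of premise 1 (O(run_backup → ¬arm_system)) is O(arm_system → ¬run_backup), and O(arm_system) is already established, so O(¬run_backup).
From O(¬run_backup) and premise 2, O(¬run_backup → countersign_manifest), we obtain O(countersign_manifest).
Premises 3, 4, 6, 8, 10 do not contribute to this derivation.
So O(countersign_manifest) follows.

Yes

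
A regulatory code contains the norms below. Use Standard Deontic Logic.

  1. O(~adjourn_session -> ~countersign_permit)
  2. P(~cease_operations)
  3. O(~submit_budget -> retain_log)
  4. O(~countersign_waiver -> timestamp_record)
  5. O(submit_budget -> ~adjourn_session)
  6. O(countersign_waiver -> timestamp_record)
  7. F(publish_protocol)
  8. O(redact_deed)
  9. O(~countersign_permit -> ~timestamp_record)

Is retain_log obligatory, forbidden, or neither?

By case analysis on countersign_waiver: premise 6 gives O(countersign_waiver -> timestamp_record) and premise 4 gives O(~countersign_waiver -> timestamp_record), so O(timestamp_record) either way.
Premise 9, O(~countersign_permit -> ~timestamp_record), contraposes to O(timestamp_record -> countersign_permit); with O(timestamp_record) we get O(countersign_permit).
Premise 1 is O(~adjourn_session -> ~countersign_permit); contrapositively O(countersign_permit -> adjourn_session). Since O(countersign_permit) holds, K gives O(adjourn_session).
Premise 5 is O(submit_budget -> ~adjourn_session); contrapositively O(adjourn_session -> ~submit_budget). Since O(adjourn_session) holds, K gives O(~submit_budget).
Applying K to premise 3 (O(~submit_budget -> retain_log)) and O(~submit_budget) yields O(retain_log).
Premises 2, 7, 8 do not contribute to this derivation.
Hence retain_log is obligatory.

Obligatory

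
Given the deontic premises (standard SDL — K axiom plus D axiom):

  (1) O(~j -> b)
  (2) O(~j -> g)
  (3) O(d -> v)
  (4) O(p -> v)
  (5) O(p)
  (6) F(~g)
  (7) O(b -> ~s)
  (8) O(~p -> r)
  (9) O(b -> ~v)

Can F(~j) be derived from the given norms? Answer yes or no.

Premise 5 states O(p) outright.
From O(p) and premise 4, O(p -> v), we obtain O(v).
Premise 9 is O(b -> ~v); contrapositively O(v -> ~b). Since O(v) holds, K gives O(~b).
Premise 1 is O(~j -> b); contrapositively O(~b -> j). Since O(~b) holds, K gives O(j).
Premises 2, 3, 6, 7, 8 do not contribute to this derivation.
So O(j) holds, i.e. F(~j). The claim follows.

Yes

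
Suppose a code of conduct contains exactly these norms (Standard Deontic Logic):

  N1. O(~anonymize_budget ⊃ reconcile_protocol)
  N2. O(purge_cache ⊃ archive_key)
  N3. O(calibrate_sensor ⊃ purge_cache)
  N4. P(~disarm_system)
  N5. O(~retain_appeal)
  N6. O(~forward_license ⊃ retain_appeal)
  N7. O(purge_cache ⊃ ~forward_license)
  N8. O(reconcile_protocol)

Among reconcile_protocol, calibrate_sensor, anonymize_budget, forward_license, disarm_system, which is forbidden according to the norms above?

calibrate_sensor

From premise 5 we have O(~retain_appeal).
Premise 6, O(~forward_license ⊃ retain_appeal), contraposes to O(~retain_appeal ⊃ forward_license); with O(~retain_appeal) we get O(forward_license).
The contrapositive of premise 7 (O(purge_cache ⊃ ~forward_license)) is O(forward_license ⊃ ~purge_cache), and O(forward_license) is already established, so O(~purge_cache).
The contrapositive of premise 3 (O(calibrate_sensor ⊃ purge_cache)) is O(~purge_cache ⊃ ~calibrate_sensor), and O(~purge_cache) is already established, so O(~calibrate_sensor).
So O(~calibrate_sensor) holds, i.e. calibrate_sensor is forbidden. None of the other listed options is forbidden under the premises.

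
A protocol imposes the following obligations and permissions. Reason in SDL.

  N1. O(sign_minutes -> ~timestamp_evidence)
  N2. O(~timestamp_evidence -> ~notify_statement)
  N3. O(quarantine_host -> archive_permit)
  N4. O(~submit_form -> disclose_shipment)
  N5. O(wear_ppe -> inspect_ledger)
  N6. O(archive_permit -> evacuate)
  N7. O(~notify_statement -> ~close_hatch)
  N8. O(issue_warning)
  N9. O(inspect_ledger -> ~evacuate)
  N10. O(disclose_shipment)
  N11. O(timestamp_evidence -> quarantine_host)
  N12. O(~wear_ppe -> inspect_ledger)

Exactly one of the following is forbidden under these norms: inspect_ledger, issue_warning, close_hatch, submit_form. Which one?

close_hatch

Premises 5 and 12 are O(wear_ppe -> inspect_ledger) and O(~wear_ppe -> inspect_ledger); every ideal world satisfies wear_ppe or ~wear_ppe, so in either case inspect_ledger holds — hence O(inspect_ledger).
Premise 9 is O(inspect_ledger -> ~evacuate); since O(inspect_ledger), deontic closure gives O(~evacuate).
Premise 6 is O(archive_permit -> evacuate); contrapositively O(~evacuate -> ~archive_permit). Since O(~evacuate) holds, K gives O(~archive_permit).
Premise 3 is O(quarantine_host -> archive_permit); contrapositively O(~archive_permit -> ~quarantine_host). Since O(~archive_permit) holds, K gives O(~quarantine_host).
The contrapositive of premise 11 (O(timestamp_evidence -> quarantine_host)) is O(~quarantine_host -> ~timestamp_evidence), and O(~quarantine_host) is already established, so O(~timestamp_evidence).
Applying K to premise 2 (O(~timestamp_evidence -> ~notify_statement)) and O(~timestamp_evidence) yields O(~notify_statement).
From O(~notify_statement) and premise 7, O(~notify_statement -> ~close_hatch), we obtain O(~close_hatch).
So O(~close_hatch) holds, i.e. close_hatch is forbidden. None of the other listed options is forbidden under the premises.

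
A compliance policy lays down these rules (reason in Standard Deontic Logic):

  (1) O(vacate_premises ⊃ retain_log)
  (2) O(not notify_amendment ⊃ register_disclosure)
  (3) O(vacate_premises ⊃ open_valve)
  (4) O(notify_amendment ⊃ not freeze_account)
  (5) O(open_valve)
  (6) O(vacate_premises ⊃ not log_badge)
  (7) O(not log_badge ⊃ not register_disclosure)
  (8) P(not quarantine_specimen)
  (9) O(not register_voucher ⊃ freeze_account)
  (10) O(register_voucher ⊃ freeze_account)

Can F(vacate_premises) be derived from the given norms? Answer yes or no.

Yes

Premises 10 and 9 are O(register_voucher ⊃ freeze_account) and O(not register_voucher ⊃ freeze_account); every ideal world satisfies register_voucher or not register_voucher, so in either case freeze_account holds — hence O(freeze_account).
Premise 4 is O(notify_amendment ⊃ not freeze_account); contrapositively O(freeze_account ⊃ not notify_amendment). Since O(freeze_account) holds, K gives O(not notify_amendment).
Premise 2 is O(not notify_amendment ⊃ register_disclosure); since O(not notify_amendment), deontic closure gives O(register_disclosure).
The contrapositive of premise 7 (O(not log_badge ⊃ not register_disclosure)) is O(register_disclosure ⊃ log_badge), and O(register_disclosure) is already established, so O(log_badge).
Premise 6, O(vacate_premises ⊃ not log_badge), contraposes to O(log_badge ⊃ not vacate_premises); with O(log_badge) we get O(not vacate_premises).
Premises 1, 3, 5, 8 do not contribute to this derivation.
So O(not vacate_premises) holds, i.e. F(vacate_premises). The claim follows.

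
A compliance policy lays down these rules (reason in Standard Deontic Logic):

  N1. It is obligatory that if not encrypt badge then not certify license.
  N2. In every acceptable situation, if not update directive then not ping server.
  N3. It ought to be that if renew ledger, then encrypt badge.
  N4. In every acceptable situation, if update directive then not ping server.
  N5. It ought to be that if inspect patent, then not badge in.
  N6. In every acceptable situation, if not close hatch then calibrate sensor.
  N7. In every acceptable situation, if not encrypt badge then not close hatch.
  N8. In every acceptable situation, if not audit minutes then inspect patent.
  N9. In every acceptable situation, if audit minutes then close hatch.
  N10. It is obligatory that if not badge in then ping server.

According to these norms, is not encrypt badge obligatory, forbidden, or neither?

Premises 2 and 4 cover both cases: O(¬update_directive → ¬ping_server) and O(update_directive → ¬ping_server). Since ¬update_directive ∨ update_directive is a tautology, O(¬ping_server) follows.
Premise 10, O(¬badge_in → ping_server), contraposes to O(¬ping_server → badge_in); with O(¬ping_server) we get O(badge_in).
Premise 5, O(inspect_patent → ¬badge_in), contraposes to O(badge_in → ¬inspect_patent); with O(badge_in) we get O(¬inspect_patent).
Premise 8, O(¬audit_minutes → inspect_patent), contraposes to O(¬inspect_patent → audit_minutes); with O(¬inspect_patent) we get O(audit_minutes).
Premise 9 is O(audit_minutes → close_hatch); since O(audit_minutes), deontic closure gives O(close_hatch).
Premise 7, O(¬encrypt_badge → ¬close_hatch), contraposes to O(close_hatch → encrypt_badge); with O(close_hatch) we get O(encrypt_badge).
Premises 1, 3, 6 do not contribute to this derivation.
Thus O(encrypt_badge), which is F(¬encrypt_badge): ¬encrypt_badge is forbidden.

Forbidden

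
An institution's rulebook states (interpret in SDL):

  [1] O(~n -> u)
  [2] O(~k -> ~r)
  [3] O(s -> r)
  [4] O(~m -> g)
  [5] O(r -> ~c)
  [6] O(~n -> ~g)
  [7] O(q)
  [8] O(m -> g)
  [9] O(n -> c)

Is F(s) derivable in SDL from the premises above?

Yes

Premises 4 and 8 cover both cases: O(~m -> g) and O(m -> g). Since ~m ∨ m is a tautology, O(g) follows.
The contrapositive of premise 6 (O(~n -> ~g)) is O(g -> n), and O(g) is already established, so O(n).
From O(n) and premise 9, O(n -> c), we obtain O(c).
The contrapositive of premise 5 (O(r -> ~c)) is O(c -> ~r), and O(c) is already established, so O(~r).
Premise 3, O(s -> r), contraposes to O(~r -> ~s); with O(~r) we get O(~s).
Premises 1, 2, 7 do not contribute to this derivation.
So O(~s) holds, i.e. F(s). The claim follows.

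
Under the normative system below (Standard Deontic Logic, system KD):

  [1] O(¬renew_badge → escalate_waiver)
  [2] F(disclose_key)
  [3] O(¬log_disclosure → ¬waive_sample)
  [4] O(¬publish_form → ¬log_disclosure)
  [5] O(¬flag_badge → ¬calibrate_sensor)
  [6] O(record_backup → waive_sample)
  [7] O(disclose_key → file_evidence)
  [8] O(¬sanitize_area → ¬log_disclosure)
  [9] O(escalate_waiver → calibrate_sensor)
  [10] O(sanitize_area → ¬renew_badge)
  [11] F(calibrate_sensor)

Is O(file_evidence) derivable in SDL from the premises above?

No

Premise 7 is O(disclose_key → file_evidence), but O(disclose_key) is not derivable from the premises, so it does not yield O(file_evidence).
No other premise forces O(file_evidence). An ideal world satisfying every premise can still have file_evidence false, so O(file_evidence) is not derivable.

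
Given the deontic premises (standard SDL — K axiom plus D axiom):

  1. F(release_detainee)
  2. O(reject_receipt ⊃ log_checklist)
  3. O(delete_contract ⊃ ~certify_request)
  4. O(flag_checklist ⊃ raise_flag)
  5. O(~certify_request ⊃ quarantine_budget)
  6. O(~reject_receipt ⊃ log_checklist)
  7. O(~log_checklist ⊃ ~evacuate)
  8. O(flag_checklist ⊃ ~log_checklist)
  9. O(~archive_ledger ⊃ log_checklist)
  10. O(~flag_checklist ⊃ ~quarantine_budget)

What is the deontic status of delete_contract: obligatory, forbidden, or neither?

Forbidden

Premises 2 and 6 cover both cases: O(reject_receipt ⊃ log_checklist) and O(~reject_receipt ⊃ log_checklist). Since reject_receipt ∨ ~reject_receipt is a tautology, O(log_checklist) follows.
The contrapositive of premise 8 (O(flag_checklist ⊃ ~log_checklist)) is O(log_checklist ⊃ ~flag_checklist), and O(log_checklist) is already established, so O(~flag_checklist).
With premise 10, O(~flag_checklist ⊃ ~quarantine_budget), the K-axiom yields O(~quarantine_budget).
Premise 5 is O(~certify_request ⊃ quarantine_budget); contrapositively O(~quarantine_budget ⊃ certify_request). Since O(~quarantine_budget) holds, K gives O(certify_request).
Premise 3, O(delete_contract ⊃ ~certify_request), contraposes to O(certify_request ⊃ ~delete_contract); with O(certify_request) we get O(~delete_contract).
Premises 1, 4, 7, 9 do not contribute to this derivation.
Thus O(~delete_contract), which is F(delete_contract): delete_contract is forbidden.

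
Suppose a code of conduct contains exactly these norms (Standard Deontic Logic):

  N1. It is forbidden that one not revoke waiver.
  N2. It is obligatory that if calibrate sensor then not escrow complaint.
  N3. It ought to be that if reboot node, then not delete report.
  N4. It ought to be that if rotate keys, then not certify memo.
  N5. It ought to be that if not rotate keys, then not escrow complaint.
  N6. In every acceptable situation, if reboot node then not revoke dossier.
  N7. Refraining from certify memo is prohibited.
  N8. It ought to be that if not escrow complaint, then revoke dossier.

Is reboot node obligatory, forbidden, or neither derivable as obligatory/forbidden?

F(¬certify_memo) at premise 7 means O(certify_memo).
Premise 4 is O(rotate_keys → ¬certify_memo); contrapositively O(certify_memo → ¬rotate_keys). Since O(certify_memo) holds, K gives O(¬rotate_keys).
With premise 5, O(¬rotate_keys → ¬escrow_complaint), the K-axiom yields O(¬escrow_complaint).
With premise 8, O(¬escrow_complaint → revoke_dossier), the K-axiom yields O(revoke_dossier).
Premise 6, O(reboot_node → ¬revoke_dossier), contraposes to O(revoke_dossier → ¬reboot_node); with O(revoke_dossier) we get O(¬reboot_node).
Premises 1, 2, 3 do not contribute to this derivation.
Thus O(¬reboot_node), which is F(reboot_node): reboot_node is forbidden.

Forbidden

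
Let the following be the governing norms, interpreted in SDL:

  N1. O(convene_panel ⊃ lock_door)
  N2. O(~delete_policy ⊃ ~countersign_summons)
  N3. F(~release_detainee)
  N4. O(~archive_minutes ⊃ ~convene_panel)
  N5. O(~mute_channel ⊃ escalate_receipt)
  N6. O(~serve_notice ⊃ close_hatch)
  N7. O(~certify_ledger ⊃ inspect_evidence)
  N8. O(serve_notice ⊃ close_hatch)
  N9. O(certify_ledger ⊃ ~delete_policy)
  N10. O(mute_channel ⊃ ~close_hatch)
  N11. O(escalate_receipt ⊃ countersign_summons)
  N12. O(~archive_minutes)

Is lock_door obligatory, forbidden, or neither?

Premise 1 is O(convene_panel ⊃ lock_door), but O(convene_panel) is not derivable from the premises, so it does not yield O(lock_door).
No premise or chain of K-axiom applications forces O(lock_door), and none forces O(~lock_door). So lock_door is neither obligatory nor forbidden under these norms.

Neither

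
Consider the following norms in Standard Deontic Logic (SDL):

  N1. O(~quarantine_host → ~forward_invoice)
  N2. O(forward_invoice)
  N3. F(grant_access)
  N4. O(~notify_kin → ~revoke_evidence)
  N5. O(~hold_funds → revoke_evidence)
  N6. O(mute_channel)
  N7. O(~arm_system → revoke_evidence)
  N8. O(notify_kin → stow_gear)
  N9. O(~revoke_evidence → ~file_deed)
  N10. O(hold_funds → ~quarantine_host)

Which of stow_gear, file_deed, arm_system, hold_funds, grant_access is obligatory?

stow_gear

Premise 2 gives O(forward_invoice).
The contrapositive of premise 1 (O(~quarantine_host → ~forward_invoice)) is O(forward_invoice → quarantine_host), and O(forward_invoice) is already established, so O(quarantine_host).
The contrapositive of premise 10 (O(hold_funds → ~quarantine_host)) is O(quarantine_host → ~hold_funds), and O(quarantine_host) is already established, so O(~hold_funds).
Applying K to premise 5 (O(~hold_funds → revoke_evidence)) and O(~hold_funds) yields O(revoke_evidence).
Premise 4 is O(~notify_kin → ~revoke_evidence); contrapositively O(revoke_evidence → notify_kin). Since O(revoke_evidence) holds, K gives O(notify_kin).
Premise 8 is O(notify_kin → stow_gear); since O(notify_kin), deontic closure gives O(stow_gear).
So O(stow_gear) holds — stow_gear is obligatory. None of the other listed options is made obligatory by any chain of premises.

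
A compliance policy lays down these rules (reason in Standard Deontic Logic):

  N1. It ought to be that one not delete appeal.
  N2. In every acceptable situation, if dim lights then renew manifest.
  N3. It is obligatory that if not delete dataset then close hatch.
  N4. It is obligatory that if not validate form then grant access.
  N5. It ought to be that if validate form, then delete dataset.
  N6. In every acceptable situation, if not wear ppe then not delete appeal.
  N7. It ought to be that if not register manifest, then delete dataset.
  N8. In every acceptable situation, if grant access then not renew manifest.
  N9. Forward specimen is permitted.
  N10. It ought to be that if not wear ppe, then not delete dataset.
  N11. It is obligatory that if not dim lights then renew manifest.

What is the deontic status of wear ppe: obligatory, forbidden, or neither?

Premises 2 and 11 are O(dim_lights → renew_manifest) and O(¬dim_lights → renew_manifest); every ideal world satisfies dim_lights or ¬dim_lights, so in either case renew_manifest holds — hence O(renew_manifest).
The contrapositive of premise 8 (O(grant_access → ¬renew_manifest)) is O(renew_manifest → ¬grant_access), and O(renew_manifest) is already established, so O(¬grant_access).
Premise 4 is O(¬validate_form → grant_access); contrapositively O(¬grant_access → validate_form). Since O(¬grant_access) holds, K gives O(validate_form).
With premise 5, O(validate_form → delete_dataset), the K-axiom yields O(delete_dataset).
Premise 10 is O(¬wear_ppe → ¬delete_dataset); contrapositively O(delete_dataset → wear_ppe). Since O(delete_dataset) holds, K gives O(wear_ppe).
Premises 1, 3, 6, 7, 9 do not contribute to this derivation.
Hence wear_ppe is obligatory.

Obligatory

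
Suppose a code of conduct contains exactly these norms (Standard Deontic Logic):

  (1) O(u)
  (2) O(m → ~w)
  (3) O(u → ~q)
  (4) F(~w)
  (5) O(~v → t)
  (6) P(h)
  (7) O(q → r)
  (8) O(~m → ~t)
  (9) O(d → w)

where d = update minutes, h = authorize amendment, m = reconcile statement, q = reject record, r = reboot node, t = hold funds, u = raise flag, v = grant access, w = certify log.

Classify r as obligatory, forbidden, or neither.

Neither

Premise 7 is O(q → r), but O(q) is not derivable from the premises, so it does not yield O(r).
No premise or chain of K-axiom applications forces O(r), and none forces O(~r). So r is neither obligatory nor forbidden under these norms.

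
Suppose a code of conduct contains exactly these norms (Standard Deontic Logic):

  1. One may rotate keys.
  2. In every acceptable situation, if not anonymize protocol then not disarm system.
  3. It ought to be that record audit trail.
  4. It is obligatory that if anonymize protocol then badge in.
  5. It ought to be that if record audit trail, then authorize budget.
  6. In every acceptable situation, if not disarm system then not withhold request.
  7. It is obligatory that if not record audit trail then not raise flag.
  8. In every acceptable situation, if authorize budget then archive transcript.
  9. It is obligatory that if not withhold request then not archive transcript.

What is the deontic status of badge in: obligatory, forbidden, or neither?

From premise 3 we have O(record_audit_trail).
Applying K to premise 5 (O(record_audit_trail → authorize_budget)) and O(record_audit_trail) yields O(authorize_budget).
With premise 8, O(authorize_budget → archive_transcript), the K-axiom yields O(archive_transcript).
Premise 9 is O(¬withhold_request → ¬archive_transcript); contrapositively O(archive_transcript → withhold_request). Since O(archive_transcript) holds, K gives O(withhold_request).
The contrapositive of premise 6 (O(¬disarm_system → ¬withhold_request)) is O(withhold_request → disarm_system), and O(withhold_request) is already established, so O(disarm_system).
Premise 2, O(¬anonymize_protocol → ¬disarm_system), contraposes to O(disarm_system → anonymize_protocol); with O(disarm_system) we get O(anonymize_protocol).
Applying K to premise 4 (O(anonymize_protocol → badge_in)) and O(anonymize_protocol) yields O(badge_in).
Premises 1, 7 do not contribute to this derivation.
Hence badge_in is obligatory.

Obligatory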